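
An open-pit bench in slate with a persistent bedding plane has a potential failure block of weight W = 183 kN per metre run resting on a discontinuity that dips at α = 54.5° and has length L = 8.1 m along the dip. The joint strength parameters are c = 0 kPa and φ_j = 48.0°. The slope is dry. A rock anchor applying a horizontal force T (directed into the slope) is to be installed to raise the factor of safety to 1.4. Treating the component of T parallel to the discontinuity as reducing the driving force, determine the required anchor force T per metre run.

Resolving forces along and normal to the sliding plane, with the horizontal anchor force T adding T·sinα to the effective normal force and T·cosα acting up the plane against the driving force:
FS = [cL + (W cosα + T sinα) tanφ_j] / [W sinα − T cosα]
Without the anchor: N' = 106.3 kN/m, driving T_d = 149.0 kN/m, resisting R = 0·8.1 + 106.3·tan48.0° = 118.0 kN/m, FS = 0.79.
Setting FS = 1.4 and solving for T:
1.4·(149.0 − T cos54.5°) = 118.0 + T sin54.5°·tan48.0°
T·(sin54.5°·tan48.0° + 1.4·cos54.5°) = 1.4·149.0 − 118.0
T·(0.8141·1.1106 + 1.4·0.5807) = 208.6 − 118.0 = 90.6
T·1.7172 = 90.6
T = 52.7 kN/m

T = 53 kN/m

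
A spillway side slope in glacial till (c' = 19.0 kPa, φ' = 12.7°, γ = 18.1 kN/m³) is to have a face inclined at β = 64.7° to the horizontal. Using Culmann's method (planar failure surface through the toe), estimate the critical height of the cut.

H_c = 9.64 m

Culmann's analysis gives the critical failure plane at α_cr = (β + φ')/2 = (64.7 + 12.7)/2 = 38.7°, and the critical height
H_c = (4c'/γ) · sinβ cosφ' / [1 − cos(β − φ')]
    = (4·19.0/18.1) · sin64.7°·cos12.7° / [1 − cos(52.0°)]
    = 4.199 · 0.9041·0.9755 / [1 − 0.6157]
    = 4.199 · 0.8820 / 0.3843
    = 9.64 m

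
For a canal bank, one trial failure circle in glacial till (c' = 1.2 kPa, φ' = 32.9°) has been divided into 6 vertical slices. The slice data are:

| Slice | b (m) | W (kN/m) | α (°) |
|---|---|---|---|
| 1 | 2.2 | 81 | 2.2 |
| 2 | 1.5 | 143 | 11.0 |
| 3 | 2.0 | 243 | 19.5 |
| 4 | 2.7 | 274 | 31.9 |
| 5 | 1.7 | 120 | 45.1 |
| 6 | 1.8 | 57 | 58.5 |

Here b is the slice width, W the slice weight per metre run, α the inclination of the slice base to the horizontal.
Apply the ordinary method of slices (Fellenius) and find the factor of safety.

FS = 1.37

Ordinary method of slices: FS = Σ[c'·Δl_i + (W_i cosα_i)·tanφ'] / Σ W_i sinα_i, with Δl_i = b_i / cosα_i.
Slice 1: Δl = 2.2/cos2.2° = 2.202 m; N'_1 = 81·cos2.2° = 80.9; c'Δl = 2.64; W sinα = 3.1
Slice 2: Δl = 1.5/cos11.0° = 1.528 m; N'_2 = 143·cos11.0° = 140.4; c'Δl = 1.83; W sinα = 27.3
Slice 3: Δl = 2.0/cos19.5° = 2.122 m; N'_3 = 243·cos19.5° = 229.1; c'Δl = 2.55; W sinα = 81.1
Slice 4: Δl = 2.7/cos31.9° = 3.180 m; N'_4 = 274·cos31.9° = 232.6; c'Δl = 3.82; W sinα = 144.8
Slice 5: Δl = 1.7/cos45.1° = 2.408 m; N'_5 = 120·cos45.1° = 84.7; c'Δl = 2.89; W sinα = 85.0
Slice 6: Δl = 1.8/cos58.5° = 3.445 m; N'_6 = 57·cos58.5° = 29.8; c'Δl = 4.13; W sinα = 48.6
Σc'Δl = 17.9 kN/m; ΣN' = 797.5 kN/m; ΣW sinα = 389.9 kN/m
Resisting = 17.9 + 797.5·tan32.9° = 17.9 + 515.9 = 533.8 kN/m
FS = 533.8 / 389.9 = 1.369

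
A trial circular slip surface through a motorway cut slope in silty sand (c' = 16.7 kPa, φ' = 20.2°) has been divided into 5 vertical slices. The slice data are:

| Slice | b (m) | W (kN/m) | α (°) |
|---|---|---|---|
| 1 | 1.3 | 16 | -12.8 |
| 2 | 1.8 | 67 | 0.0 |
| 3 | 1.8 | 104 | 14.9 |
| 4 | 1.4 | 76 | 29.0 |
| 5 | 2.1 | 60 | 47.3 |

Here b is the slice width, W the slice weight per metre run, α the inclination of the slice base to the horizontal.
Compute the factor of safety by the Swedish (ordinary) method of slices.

Ordinary method of slices: FS = Σ[c'·Δl_i + (W_i cosα_i)·tanφ'] / Σ W_i sinα_i, with Δl_i = b_i / cosα_i.
Slice 1: Δl = 1.3/cos(-12.8°) = 1.333 m; N'_1 = 16·cos(-12.8°) = 15.6; c'Δl = 22.26; W sinα = -3.5
Slice 2: Δl = 1.8/cos0.0° = 1.800 m; N'_2 = 67·cos0.0° = 67.0; c'Δl = 30.06; W sinα = 0.0
Slice 3: Δl = 1.8/cos14.9° = 1.863 m; N'_3 = 104·cos14.9° = 100.5; c'Δl = 31.11; W sinα = 26.7
Slice 4: Δl = 1.4/cos29.0° = 1.601 m; N'_4 = 76·cos29.0° = 66.5; c'Δl = 26.73; W sinα = 36.8
Slice 5: Δl = 2.1/cos47.3° = 3.097 m; N'_5 = 60·cos47.3° = 40.7; c'Δl = 51.71; W sinα = 44.1
Σc'Δl = 161.9 kN/m; ΣN' = 290.3 kN/m; ΣW sinα = 104.1 kN/m
Resisting = 161.9 + 290.3·tan20.2° = 161.9 + 106.8 = 268.7 kN/m
FS = 268.7 / 104.1 = 2.580

FS = 2.58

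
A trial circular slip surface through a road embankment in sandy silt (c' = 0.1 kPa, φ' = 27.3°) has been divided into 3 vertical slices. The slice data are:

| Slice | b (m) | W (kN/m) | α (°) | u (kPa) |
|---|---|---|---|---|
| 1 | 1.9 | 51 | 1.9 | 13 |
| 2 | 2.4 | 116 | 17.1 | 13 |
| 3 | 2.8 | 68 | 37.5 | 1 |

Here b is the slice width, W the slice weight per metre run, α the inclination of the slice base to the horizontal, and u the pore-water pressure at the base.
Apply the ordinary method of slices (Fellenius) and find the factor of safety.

FS = 1.05

Ordinary method of slices: FS = Σ[c'·Δl_i + (W_i cosα_i − u_i·Δl_i)·tanφ'] / Σ W_i sinα_i, with Δl_i = b_i / cosα_i.
Slice 1: Δl = 1.9/cos1.9° = 1.901 m; N'_1 = 51·cos1.9° − 13·1.901 = 26.3; c'Δl = 0.19; W sinα = 1.7
Slice 2: Δl = 2.4/cos17.1° = 2.511 m; N'_2 = 116·cos17.1° − 13·2.511 = 78.2; c'Δl = 0.25; W sinα = 34.1
Slice 3: Δl = 2.8/cos37.5° = 3.529 m; N'_3 = 68·cos37.5° − 1·3.529 = 50.4; c'Δl = 0.35; W sinα = 41.4
Σc'Δl = 0.8 kN/m; ΣN' = 154.9 kN/m; ΣW sinα = 77.2 kN/m
Resisting = 0.8 + 154.9·tan27.3° = 0.8 + 80.0 = 80.7 kN/m
FS = 80.7 / 77.2 = 1.046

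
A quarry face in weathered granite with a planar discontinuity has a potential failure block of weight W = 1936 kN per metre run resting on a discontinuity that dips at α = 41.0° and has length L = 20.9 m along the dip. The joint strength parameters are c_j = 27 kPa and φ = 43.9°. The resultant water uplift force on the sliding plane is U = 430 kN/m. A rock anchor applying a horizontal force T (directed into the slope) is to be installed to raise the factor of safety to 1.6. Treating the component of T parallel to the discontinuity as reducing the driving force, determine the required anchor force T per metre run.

Resolving forces along and normal to the sliding plane, with the horizontal anchor force T adding T·sinα to the effective normal force and T·cosα acting up the plane against the driving force:
FS = [c_jL + (W cosα − U + T sinα) tanφ] / [W sinα − T cosα]
Without the anchor: N' = 1031.1 kN/m, driving T_d = 1270.1 kN/m, resisting R = 27·20.9 + 1031.1·tan43.9° = 1556.6 kN/m, FS = 1.23.
Setting FS = 1.6 and solving for T:
1.6·(1270.1 − T cos41.0°) = 1556.6 + T sin41.0°·tan43.9°
T·(sin41.0°·tan43.9° + 1.6·cos41.0°) = 1.6·1270.1 − 1556.6
T·(0.6561·0.9623 + 1.6·0.7547) = 2032.2 − 1556.6 = 475.6
T·1.8389 = 475.6
T = 258.7 kN/m

T = 259 kN/m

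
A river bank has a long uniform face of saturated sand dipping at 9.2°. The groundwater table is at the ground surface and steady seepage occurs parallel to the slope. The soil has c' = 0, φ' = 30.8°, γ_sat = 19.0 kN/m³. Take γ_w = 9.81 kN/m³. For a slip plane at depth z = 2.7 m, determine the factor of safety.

FS = 1.78

With seepage parallel to the slope and the water table at the surface, the effective normal stress on the slip plane uses the buoyant unit weight γ' = γ_sat − γ_w while the driving shear stress uses γ_sat:
FS = [c' + γ' z cos²β tanφ'] / [γ_sat z sinβ cosβ]
(For c' = 0 this reduces to FS = (γ'/γ_sat)·tanφ'/tanβ.)
γ' = 19.0 − 9.81 = 9.19 kN/m³
Numerator = 0.0 + 9.19·2.7·cos²9.2°·tan30.8° = 0.0 + 9.19·2.7·0.9744·0.5961 = 14.413 kPa
Denominator = 19.0·2.7·sin9.2°·cos9.2° = 19.0·2.7·0.1599·0.9871 = 8.096 kPa
FS = 14.413 / 8.096 = 1.780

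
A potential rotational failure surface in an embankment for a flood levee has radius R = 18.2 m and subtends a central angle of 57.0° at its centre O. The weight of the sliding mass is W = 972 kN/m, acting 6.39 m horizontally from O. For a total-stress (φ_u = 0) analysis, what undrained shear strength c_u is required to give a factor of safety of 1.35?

FS = c_u·L_a·R / (W·d), so c_u = FS·W·d / (L_a·R).
Arc length L_a = R·θ = 18.2·(57.0°·π/180) = 18.2·0.9948 = 18.11 m
c_u = 1.35·972·6.39 / (18.11·18.2) = 8385.0 / 329.53 = 25.45 kPa

c_u = 25.4 kPa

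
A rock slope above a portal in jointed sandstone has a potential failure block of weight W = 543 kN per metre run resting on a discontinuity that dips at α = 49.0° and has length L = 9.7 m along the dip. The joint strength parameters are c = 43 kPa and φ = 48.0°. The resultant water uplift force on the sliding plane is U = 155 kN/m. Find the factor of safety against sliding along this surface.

FS = 1.56

Resolving the block weight along and normal to the plane and applying the Mohr–Coulomb strength on the joint:
N' = W cosα − U = 543·cos49.0° − 155 = 201.2 kN/m
Driving force T = W sinα = 543·sin49.0° = 409.8 kN/m
Resisting force R = c·L + N'·tanφ = 43·9.7 + 201.2·tan48.0° = 417.1 + 223.5 = 640.6 kN/m
FS = R / T = 640.6 / 409.8 = 1.563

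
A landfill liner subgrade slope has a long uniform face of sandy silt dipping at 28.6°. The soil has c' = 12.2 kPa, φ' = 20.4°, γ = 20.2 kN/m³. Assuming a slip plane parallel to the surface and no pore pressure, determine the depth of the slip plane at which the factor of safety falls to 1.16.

Setting FS = 1.16 in FS = [c' + γz cos²β tanφ'] / [γz sinβ cosβ] and solving for z:
z = c' / [γ cosβ (FS·sinβ − cosβ·tanφ')]
  = 12.2 / [20.2·cos28.6°·(1.16·sin28.6° − cos28.6°·tan20.4°)]
  = 12.2 / [20.2·0.8780·(1.16·0.4787 − 0.8780·0.3719)]
  = 12.2 / 4.0572 = 3.007 m

z = 3.01 m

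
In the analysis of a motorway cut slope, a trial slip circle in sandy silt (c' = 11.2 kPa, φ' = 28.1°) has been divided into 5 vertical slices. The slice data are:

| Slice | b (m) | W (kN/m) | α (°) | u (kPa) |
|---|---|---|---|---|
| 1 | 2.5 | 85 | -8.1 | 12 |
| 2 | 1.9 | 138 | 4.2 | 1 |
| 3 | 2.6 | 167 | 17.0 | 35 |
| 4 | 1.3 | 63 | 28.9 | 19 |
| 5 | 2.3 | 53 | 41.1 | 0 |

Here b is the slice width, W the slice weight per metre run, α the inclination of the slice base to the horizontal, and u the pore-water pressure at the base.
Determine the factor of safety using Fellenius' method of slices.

Ordinary method of slices: FS = Σ[c'·Δl_i + (W_i cosα_i − u_i·Δl_i)·tanφ'] / Σ W_i sinα_i, with Δl_i = b_i / cosα_i.
Slice 1: Δl = 2.5/cos(-8.1°) = 2.525 m; N'_1 = 85·cos(-8.1°) − 12·2.525 = 53.8; c'Δl = 28.28; W sinα = -12.0
Slice 2: Δl = 1.9/cos4.2° = 1.905 m; N'_2 = 138·cos4.2° − 1·1.905 = 135.7; c'Δl = 21.34; W sinα = 10.1
Slice 3: Δl = 2.6/cos17.0° = 2.719 m; N'_3 = 167·cos17.0° − 35·2.719 = 64.5; c'Δl = 30.45; W sinα = 48.8
Slice 4: Δl = 1.3/cos28.9° = 1.485 m; N'_4 = 63·cos28.9° − 19·1.485 = 26.9; c'Δl = 16.63; W sinα = 30.4
Slice 5: Δl = 2.3/cos41.1° = 3.052 m; N'_5 = 53·cos41.1° − 0·3.052 = 39.9; c'Δl = 34.18; W sinα = 34.8
Σc'Δl = 130.9 kN/m; ΣN' = 321.0 kN/m; ΣW sinα = 112.2 kN/m
Resisting = 130.9 + 321.0·tan28.1° = 130.9 + 171.4 = 302.3 kN/m
FS = 302.3 / 112.2 = 2.693

FS = 2.69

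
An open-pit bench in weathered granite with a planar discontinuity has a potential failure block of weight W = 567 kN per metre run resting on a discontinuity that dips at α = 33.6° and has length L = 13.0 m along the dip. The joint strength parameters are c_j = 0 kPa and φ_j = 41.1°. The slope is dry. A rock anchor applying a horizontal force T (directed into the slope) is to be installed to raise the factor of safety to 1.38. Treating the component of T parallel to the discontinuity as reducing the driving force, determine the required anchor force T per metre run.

T = 13 kN/m

Resolving forces along and normal to the sliding plane, with the horizontal anchor force T adding T·sinα to the effective normal force and T·cosα acting up the plane against the driving force:
FS = [c_jL + (W cosα + T sinα) tanφ_j] / [W sinα − T cosα]
Without the anchor: N' = 472.3 kN/m, driving T_d = 313.8 kN/m, resisting R = 0·13.0 + 472.3·tan41.1° = 412.0 kN/m, FS = 1.31.
Setting FS = 1.38 and solving for T:
1.38·(313.8 − T cos33.6°) = 412.0 + T sin33.6°·tan41.1°
T·(sin33.6°·tan41.1° + 1.38·cos33.6°) = 1.38·313.8 − 412.0
T·(0.5534·0.8724 + 1.38·0.8329) = 433.0 − 412.0 = 21.0
T·1.6322 = 21.0
T = 12.9 kN/m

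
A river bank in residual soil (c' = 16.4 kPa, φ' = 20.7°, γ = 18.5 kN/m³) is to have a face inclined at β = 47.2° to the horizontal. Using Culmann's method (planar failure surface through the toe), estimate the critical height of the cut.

Culmann's analysis gives the critical failure plane at α_cr = (β + φ')/2 = (47.2 + 20.7)/2 = 34.0°, and the critical height
H_c = (4c'/γ) · sinβ cosφ' / [1 − cos(β − φ')]
    = (4·16.4/18.5) · sin47.2°·cos20.7° / [1 − cos(26.5°)]
    = 3.546 · 0.7337·0.9354 / [1 − 0.8949]
    = 3.546 · 0.6864 / 0.1051
    = 23.16 m

H_c = 23.16 m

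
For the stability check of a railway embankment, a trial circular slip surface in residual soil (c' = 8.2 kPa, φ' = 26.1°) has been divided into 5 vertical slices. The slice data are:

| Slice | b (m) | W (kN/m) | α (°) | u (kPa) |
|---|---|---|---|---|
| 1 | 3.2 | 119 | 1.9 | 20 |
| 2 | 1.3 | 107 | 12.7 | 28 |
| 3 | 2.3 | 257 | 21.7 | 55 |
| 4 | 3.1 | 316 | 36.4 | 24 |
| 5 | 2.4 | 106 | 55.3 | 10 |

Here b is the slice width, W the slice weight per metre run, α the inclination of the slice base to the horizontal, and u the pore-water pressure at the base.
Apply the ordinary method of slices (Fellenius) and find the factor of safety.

FS = 0.81

Ordinary method of slices: FS = Σ[c'·Δl_i + (W_i cosα_i − u_i·Δl_i)·tanφ'] / Σ W_i sinα_i, with Δl_i = b_i / cosα_i.
Slice 1: Δl = 3.2/cos1.9° = 3.202 m; N'_1 = 119·cos1.9° − 20·3.202 = 54.9; c'Δl = 26.25; W sinα = 3.9
Slice 2: Δl = 1.3/cos12.7° = 1.333 m; N'_2 = 107·cos12.7° − 28·1.333 = 67.1; c'Δl = 10.93; W sinα = 23.5
Slice 3: Δl = 2.3/cos21.7° = 2.475 m; N'_3 = 257·cos21.7° − 55·2.475 = 102.6; c'Δl = 20.30; W sinα = 95.0
Slice 4: Δl = 3.1/cos36.4° = 3.851 m; N'_4 = 316·cos36.4° − 24·3.851 = 161.9; c'Δl = 31.58; W sinα = 187.5
Slice 5: Δl = 2.4/cos55.3° = 4.216 m; N'_5 = 106·cos55.3° − 10·4.216 = 18.2; c'Δl = 34.57; W sinα = 87.1
Σc'Δl = 123.6 kN/m; ΣN' = 404.7 kN/m; ΣW sinα = 397.2 kN/m
Resisting = 123.6 + 404.7·tan26.1° = 123.6 + 198.3 = 321.9 kN/m
FS = 321.9 / 397.2 = 0.810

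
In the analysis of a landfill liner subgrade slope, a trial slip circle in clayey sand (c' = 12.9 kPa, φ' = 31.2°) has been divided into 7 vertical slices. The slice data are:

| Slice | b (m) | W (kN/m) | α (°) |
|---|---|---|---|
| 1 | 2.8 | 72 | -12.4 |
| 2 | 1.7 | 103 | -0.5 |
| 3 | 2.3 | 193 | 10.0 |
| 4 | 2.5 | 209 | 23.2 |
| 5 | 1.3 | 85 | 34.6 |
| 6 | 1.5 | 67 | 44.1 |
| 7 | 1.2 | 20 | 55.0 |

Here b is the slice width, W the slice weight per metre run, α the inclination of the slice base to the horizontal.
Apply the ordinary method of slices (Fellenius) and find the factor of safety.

Ordinary method of slices: FS = Σ[c'·Δl_i + (W_i cosα_i)·tanφ'] / Σ W_i sinα_i, with Δl_i = b_i / cosα_i.
Slice 1: Δl = 2.8/cos(-12.4°) = 2.867 m; N'_1 = 72·cos(-12.4°) = 70.3; c'Δl = 36.98; W sinα = -15.5
Slice 2: Δl = 1.7/cos(-0.5°) = 1.700 m; N'_2 = 103·cos(-0.5°) = 103.0; c'Δl = 21.93; W sinα = -0.9
Slice 3: Δl = 2.3/cos10.0° = 2.335 m; N'_3 = 193·cos10.0° = 190.1; c'Δl = 30.13; W sinα = 33.5
Slice 4: Δl = 2.5/cos23.2° = 2.720 m; N'_4 = 209·cos23.2° = 192.1; c'Δl = 35.09; W sinα = 82.3
Slice 5: Δl = 1.3/cos34.6° = 1.579 m; N'_5 = 85·cos34.6° = 70.0; c'Δl = 20.37; W sinα = 48.3
Slice 6: Δl = 1.5/cos44.1° = 2.089 m; N'_6 = 67·cos44.1° = 48.1; c'Δl = 26.95; W sinα = 46.6
Slice 7: Δl = 1.2/cos55.0° = 2.092 m; N'_7 = 20·cos55.0° = 11.5; c'Δl = 26.99; W sinα = 16.4
Σc'Δl = 198.4 kN/m; ΣN' = 685.0 kN/m; ΣW sinα = 210.8 kN/m
Resisting = 198.4 + 685.0·tan31.2° = 198.4 + 414.9 = 613.3 kN/m
FS = 613.3 / 210.8 = 2.910

FS = 2.91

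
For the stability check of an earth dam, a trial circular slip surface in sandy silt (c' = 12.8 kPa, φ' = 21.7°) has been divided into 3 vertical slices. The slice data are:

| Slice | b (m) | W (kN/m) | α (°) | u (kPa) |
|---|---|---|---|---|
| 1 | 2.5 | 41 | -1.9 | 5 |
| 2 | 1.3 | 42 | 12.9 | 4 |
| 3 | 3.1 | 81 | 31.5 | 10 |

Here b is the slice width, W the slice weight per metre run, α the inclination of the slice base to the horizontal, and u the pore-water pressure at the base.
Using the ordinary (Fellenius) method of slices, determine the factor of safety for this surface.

Ordinary method of slices: FS = Σ[c'·Δl_i + (W_i cosα_i − u_i·Δl_i)·tanφ'] / Σ W_i sinα_i, with Δl_i = b_i / cosα_i.
Slice 1: Δl = 2.5/cos(-1.9°) = 2.501 m; N'_1 = 41·cos(-1.9°) − 5·2.501 = 28.5; c'Δl = 32.02; W sinα = -1.4
Slice 2: Δl = 1.3/cos12.9° = 1.334 m; N'_2 = 42·cos12.9° − 4·1.334 = 35.6; c'Δl = 17.07; W sinα = 9.4
Slice 3: Δl = 3.1/cos31.5° = 3.636 m; N'_3 = 81·cos31.5° − 10·3.636 = 32.7; c'Δl = 46.54; W sinα = 42.3
Σc'Δl = 95.6 kN/m; ΣN' = 96.8 kN/m; ΣW sinα = 50.3 kN/m
Resisting = 95.6 + 96.8·tan21.7° = 95.6 + 38.5 = 134.1 kN/m
FS = 134.1 / 50.3 = 2.665

FS = 2.66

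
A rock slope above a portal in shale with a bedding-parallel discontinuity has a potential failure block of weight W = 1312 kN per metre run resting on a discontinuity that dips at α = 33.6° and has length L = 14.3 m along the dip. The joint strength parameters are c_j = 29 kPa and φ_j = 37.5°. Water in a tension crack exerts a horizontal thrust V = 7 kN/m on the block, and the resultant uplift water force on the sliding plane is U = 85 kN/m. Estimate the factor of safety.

FS = 1.62

Resolving the block weight along and normal to the plane and applying the Mohr–Coulomb strength on the joint:
N' = W cosα − U − V sinα = 1312·cos33.6° − 85 − 7·sin33.6° = 1003.9 kN/m
Driving force T = W sinα + V cosα = 1312·sin33.6° + 7·cos33.6° = 731.9 kN/m
Resisting force R = c_j·L + N'·tanφ_j = 29·14.3 + 1003.9·tan37.5° = 414.7 + 770.3 = 1185.0 kN/m
FS = R / T = 1185.0 / 731.9 = 1.619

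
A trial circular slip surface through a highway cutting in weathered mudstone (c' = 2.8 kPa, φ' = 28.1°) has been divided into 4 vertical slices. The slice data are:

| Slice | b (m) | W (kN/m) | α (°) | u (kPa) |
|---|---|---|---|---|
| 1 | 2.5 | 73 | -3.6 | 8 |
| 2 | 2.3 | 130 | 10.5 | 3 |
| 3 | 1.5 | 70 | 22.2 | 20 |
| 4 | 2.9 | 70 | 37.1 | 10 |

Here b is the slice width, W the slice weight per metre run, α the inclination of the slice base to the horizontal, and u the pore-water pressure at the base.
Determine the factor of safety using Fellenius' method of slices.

FS = 1.69

Ordinary method of slices: FS = Σ[c'·Δl_i + (W_i cosα_i − u_i·Δl_i)·tanφ'] / Σ W_i sinα_i, with Δl_i = b_i / cosα_i.
Slice 1: Δl = 2.5/cos(-3.6°) = 2.505 m; N'_1 = 73·cos(-3.6°) − 8·2.505 = 52.8; c'Δl = 7.01; W sinα = -4.6
Slice 2: Δl = 2.3/cos10.5° = 2.339 m; N'_2 = 130·cos10.5° − 3·2.339 = 120.8; c'Δl = 6.55; W sinα = 23.7
Slice 3: Δl = 1.5/cos22.2° = 1.620 m; N'_3 = 70·cos22.2° − 20·1.620 = 32.4; c'Δl = 4.54; W sinα = 26.4
Slice 4: Δl = 2.9/cos37.1° = 3.636 m; N'_4 = 70·cos37.1° − 10·3.636 = 19.5; c'Δl = 10.18; W sinα = 42.2
Σc'Δl = 28.3 kN/m; ΣN' = 225.5 kN/m; ΣW sinα = 87.8 kN/m
Resisting = 28.3 + 225.5·tan28.1° = 28.3 + 120.4 = 148.7 kN/m
FS = 148.7 / 87.8 = 1.694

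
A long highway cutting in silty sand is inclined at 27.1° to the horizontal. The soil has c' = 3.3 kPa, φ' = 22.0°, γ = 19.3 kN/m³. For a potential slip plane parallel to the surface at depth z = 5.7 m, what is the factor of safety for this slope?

For an infinite slope with a slip plane parallel to the surface (no pore pressure): FS = [c' + γz cos²β tanφ'] / [γz sinβ cosβ].
γz = 19.3·5.7 = 110.01 kN/m²
Numerator = 3.3 + 110.01·cos²27.1°·tan22.0° = 3.3 + 110.01·0.7925·0.4040 = 38.523 kPa
Denominator = 110.01·sin27.1°·cos27.1° = 110.01·0.4555·0.8902 = 44.613 kPa
FS = 38.523 / 44.613 = 0.864

FS = 0.86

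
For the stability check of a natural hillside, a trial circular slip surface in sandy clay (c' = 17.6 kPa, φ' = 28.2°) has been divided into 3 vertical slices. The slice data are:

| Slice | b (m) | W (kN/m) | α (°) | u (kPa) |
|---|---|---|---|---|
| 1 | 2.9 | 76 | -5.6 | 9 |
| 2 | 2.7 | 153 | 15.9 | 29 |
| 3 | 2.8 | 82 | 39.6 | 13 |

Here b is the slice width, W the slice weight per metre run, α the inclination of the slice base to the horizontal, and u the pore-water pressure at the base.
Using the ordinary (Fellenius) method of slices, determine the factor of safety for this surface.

Ordinary method of slices: FS = Σ[c'·Δl_i + (W_i cosα_i − u_i·Δl_i)·tanφ'] / Σ W_i sinα_i, with Δl_i = b_i / cosα_i.
Slice 1: Δl = 2.9/cos(-5.6°) = 2.914 m; N'_1 = 76·cos(-5.6°) − 9·2.914 = 49.4; c'Δl = 51.28; W sinα = -7.4
Slice 2: Δl = 2.7/cos15.9° = 2.807 m; N'_2 = 153·cos15.9° − 29·2.807 = 65.7; c'Δl = 49.41; W sinα = 41.9
Slice 3: Δl = 2.8/cos39.6° = 3.634 m; N'_3 = 82·cos39.6° − 13·3.634 = 15.9; c'Δl = 63.96; W sinα = 52.3
Σc'Δl = 164.7 kN/m; ΣN' = 131.1 kN/m; ΣW sinα = 86.8 kN/m
Resisting = 164.7 + 131.1·tan28.2° = 164.7 + 70.3 = 234.9 kN/m
FS = 234.9 / 86.8 = 2.708

FS = 2.71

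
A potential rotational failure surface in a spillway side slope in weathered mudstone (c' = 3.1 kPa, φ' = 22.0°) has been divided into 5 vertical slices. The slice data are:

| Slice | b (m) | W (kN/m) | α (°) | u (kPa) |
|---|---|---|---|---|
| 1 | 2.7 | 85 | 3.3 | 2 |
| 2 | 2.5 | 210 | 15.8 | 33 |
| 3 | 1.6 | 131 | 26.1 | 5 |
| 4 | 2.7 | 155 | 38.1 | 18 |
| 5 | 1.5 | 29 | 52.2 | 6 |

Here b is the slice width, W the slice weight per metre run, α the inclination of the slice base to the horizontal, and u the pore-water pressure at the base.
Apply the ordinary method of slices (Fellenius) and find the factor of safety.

FS = 0.79

Ordinary method of slices: FS = Σ[c'·Δl_i + (W_i cosα_i − u_i·Δl_i)·tanφ'] / Σ W_i sinα_i, with Δl_i = b_i / cosα_i.
Slice 1: Δl = 2.7/cos3.3° = 2.704 m; N'_1 = 85·cos3.3° − 2·2.704 = 79.5; c'Δl = 8.38; W sinα = 4.9
Slice 2: Δl = 2.5/cos15.8° = 2.598 m; N'_2 = 210·cos15.8° − 33·2.598 = 116.3; c'Δl = 8.05; W sinα = 57.2
Slice 3: Δl = 1.6/cos26.1° = 1.782 m; N'_3 = 131·cos26.1° − 5·1.782 = 108.7; c'Δl = 5.52; W sinα = 57.6
Slice 4: Δl = 2.7/cos38.1° = 3.431 m; N'_4 = 155·cos38.1° − 18·3.431 = 60.2; c'Δl = 10.64; W sinα = 95.6
Slice 5: Δl = 1.5/cos52.2° = 2.447 m; N'_5 = 29·cos52.2° − 6·2.447 = 3.1; c'Δl = 7.59; W sinα = 22.9
Σc'Δl = 40.2 kN/m; ΣN' = 367.8 kN/m; ΣW sinα = 238.3 kN/m
Resisting = 40.2 + 367.8·tan22.0° = 40.2 + 148.6 = 188.8 kN/m
FS = 188.8 / 238.3 = 0.792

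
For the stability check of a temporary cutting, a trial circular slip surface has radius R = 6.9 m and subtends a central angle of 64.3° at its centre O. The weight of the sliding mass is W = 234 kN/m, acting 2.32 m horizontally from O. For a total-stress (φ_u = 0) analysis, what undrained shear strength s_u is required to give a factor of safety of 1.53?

FS = s_u·L_a·R / (W·d), so s_u = FS·W·d / (L_a·R).
Arc length L_a = R·θ = 6.9·(64.3°·π/180) = 6.9·1.1222 = 7.74 m
s_u = 1.53·234·2.32 / (7.74·6.9) = 830.6 / 53.43 = 15.55 kPa

s_u = 15.5 kPa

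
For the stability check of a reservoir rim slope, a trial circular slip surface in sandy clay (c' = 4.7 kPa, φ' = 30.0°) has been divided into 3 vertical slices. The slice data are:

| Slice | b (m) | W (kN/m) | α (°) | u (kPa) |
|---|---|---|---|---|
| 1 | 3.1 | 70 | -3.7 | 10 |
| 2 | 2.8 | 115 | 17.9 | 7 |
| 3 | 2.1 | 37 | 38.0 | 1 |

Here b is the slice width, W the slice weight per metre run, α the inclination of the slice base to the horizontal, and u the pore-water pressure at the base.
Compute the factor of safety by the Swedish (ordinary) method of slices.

FS = 2.42

Ordinary method of slices: FS = Σ[c'·Δl_i + (W_i cosα_i − u_i·Δl_i)·tanφ'] / Σ W_i sinα_i, with Δl_i = b_i / cosα_i.
Slice 1: Δl = 3.1/cos(-3.7°) = 3.106 m; N'_1 = 70·cos(-3.7°) − 10·3.106 = 38.8; c'Δl = 14.60; W sinα = -4.5
Slice 2: Δl = 2.8/cos17.9° = 2.942 m; N'_2 = 115·cos17.9° − 7·2.942 = 88.8; c'Δl = 13.83; W sinα = 35.3
Slice 3: Δl = 2.1/cos38.0° = 2.665 m; N'_3 = 37·cos38.0° − 1·2.665 = 26.5; c'Δl = 12.53; W sinα = 22.8
Σc'Δl = 41.0 kN/m; ΣN' = 154.1 kN/m; ΣW sinα = 53.6 kN/m
Resisting = 41.0 + 154.1·tan30.0° = 41.0 + 89.0 = 129.9 kN/m
FS = 129.9 / 53.6 = 2.424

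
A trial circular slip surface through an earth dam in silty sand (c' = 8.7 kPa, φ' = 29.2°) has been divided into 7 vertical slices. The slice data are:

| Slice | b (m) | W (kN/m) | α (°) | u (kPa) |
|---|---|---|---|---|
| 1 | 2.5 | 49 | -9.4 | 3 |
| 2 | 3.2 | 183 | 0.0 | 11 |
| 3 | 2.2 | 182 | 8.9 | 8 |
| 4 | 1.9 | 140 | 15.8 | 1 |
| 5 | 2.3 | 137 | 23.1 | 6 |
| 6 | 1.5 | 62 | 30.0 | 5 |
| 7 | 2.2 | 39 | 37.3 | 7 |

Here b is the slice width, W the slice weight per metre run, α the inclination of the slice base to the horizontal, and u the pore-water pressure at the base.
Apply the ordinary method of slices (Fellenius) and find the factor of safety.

Ordinary method of slices: FS = Σ[c'·Δl_i + (W_i cosα_i − u_i·Δl_i)·tanφ'] / Σ W_i sinα_i, with Δl_i = b_i / cosα_i.
Slice 1: Δl = 2.5/cos(-9.4°) = 2.534 m; N'_1 = 49·cos(-9.4°) − 3·2.534 = 40.7; c'Δl = 22.05; W sinα = -8.0
Slice 2: Δl = 3.2/cos0.0° = 3.200 m; N'_2 = 183·cos0.0° − 11·3.200 = 147.8; c'Δl = 27.84; W sinα = 0.0
Slice 3: Δl = 2.2/cos8.9° = 2.227 m; N'_3 = 182·cos8.9° − 8·2.227 = 162.0; c'Δl = 19.37; W sinα = 28.2
Slice 4: Δl = 1.9/cos15.8° = 1.975 m; N'_4 = 140·cos15.8° − 1·1.975 = 132.7; c'Δl = 17.18; W sinα = 38.1
Slice 5: Δl = 2.3/cos23.1° = 2.500 m; N'_5 = 137·cos23.1° − 6·2.500 = 111.0; c'Δl = 21.75; W sinα = 53.8
Slice 6: Δl = 1.5/cos30.0° = 1.732 m; N'_6 = 62·cos30.0° − 5·1.732 = 45.0; c'Δl = 15.07; W sinα = 31.0
Slice 7: Δl = 2.2/cos37.3° = 2.766 m; N'_7 = 39·cos37.3° − 7·2.766 = 11.7; c'Δl = 24.06; W sinα = 23.6
Σc'Δl = 147.3 kN/m; ΣN' = 651.0 kN/m; ΣW sinα = 166.7 kN/m
Resisting = 147.3 + 651.0·tan29.2° = 147.3 + 363.8 = 511.1 kN/m
FS = 511.1 / 166.7 = 3.067

FS = 3.07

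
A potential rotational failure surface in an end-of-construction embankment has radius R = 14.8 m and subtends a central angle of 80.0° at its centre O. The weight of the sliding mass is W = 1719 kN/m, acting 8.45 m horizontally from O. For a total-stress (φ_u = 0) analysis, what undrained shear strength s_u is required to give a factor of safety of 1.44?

s_u = 68.4 kPa

FS = s_u·L_a·R / (W·d), so s_u = FS·W·d / (L_a·R).
Arc length L_a = R·θ = 14.8·(80.0°·π/180) = 14.8·1.3963 = 20.66 m
s_u = 1.44·1719·8.45 / (20.66·14.8) = 20916.8 / 305.84 = 68.39 kPa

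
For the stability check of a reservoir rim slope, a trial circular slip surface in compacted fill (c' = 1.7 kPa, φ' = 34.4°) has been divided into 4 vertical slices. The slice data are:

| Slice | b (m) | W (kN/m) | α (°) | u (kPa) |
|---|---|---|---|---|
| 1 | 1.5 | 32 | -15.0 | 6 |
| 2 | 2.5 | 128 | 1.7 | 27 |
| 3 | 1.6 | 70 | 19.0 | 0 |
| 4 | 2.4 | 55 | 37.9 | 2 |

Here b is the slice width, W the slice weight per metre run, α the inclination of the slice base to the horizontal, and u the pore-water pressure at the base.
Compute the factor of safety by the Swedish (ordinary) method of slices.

Ordinary method of slices: FS = Σ[c'·Δl_i + (W_i cosα_i − u_i·Δl_i)·tanφ'] / Σ W_i sinα_i, with Δl_i = b_i / cosα_i.
Slice 1: Δl = 1.5/cos(-15.0°) = 1.553 m; N'_1 = 32·cos(-15.0°) − 6·1.553 = 21.6; c'Δl = 2.64; W sinα = -8.3
Slice 2: Δl = 2.5/cos1.7° = 2.501 m; N'_2 = 128·cos1.7° − 27·2.501 = 60.4; c'Δl = 4.25; W sinα = 3.8
Slice 3: Δl = 1.6/cos19.0° = 1.692 m; N'_3 = 70·cos19.0° − 0·1.692 = 66.2; c'Δl = 2.88; W sinα = 22.8
Slice 4: Δl = 2.4/cos37.9° = 3.042 m; N'_4 = 55·cos37.9° − 2·3.042 = 37.3; c'Δl = 5.17; W sinα = 33.8
Σc'Δl = 14.9 kN/m; ΣN' = 185.5 kN/m; ΣW sinα = 52.1 kN/m
Resisting = 14.9 + 185.5·tan34.4° = 14.9 + 127.0 = 142.0 kN/m
FS = 142.0 / 52.1 = 2.725

FS = 2.73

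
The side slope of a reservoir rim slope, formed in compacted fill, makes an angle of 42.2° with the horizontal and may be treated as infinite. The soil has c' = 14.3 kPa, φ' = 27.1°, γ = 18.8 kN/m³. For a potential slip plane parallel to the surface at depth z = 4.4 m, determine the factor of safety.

For an infinite slope with a slip plane parallel to the surface (no pore pressure): FS = [c' + γz cos²β tanφ'] / [γz sinβ cosβ].
γz = 18.8·4.4 = 82.72 kN/m²
Numerator = 14.3 + 82.72·cos²42.2°·tan27.1° = 14.3 + 82.72·0.5488·0.5117 = 37.530 kPa
Denominator = 82.72·sin42.2°·cos42.2° = 82.72·0.6717·0.7408 = 41.163 kPa
FS = 37.530 / 41.163 = 0.912

FS = 0.91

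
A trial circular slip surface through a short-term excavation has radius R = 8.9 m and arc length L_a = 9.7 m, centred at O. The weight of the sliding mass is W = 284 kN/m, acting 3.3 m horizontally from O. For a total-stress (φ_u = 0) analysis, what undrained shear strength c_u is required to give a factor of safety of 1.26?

c_u = 13.7 kPa

FS = c_u·L_a·R / (W·d), so c_u = FS·W·d / (L_a·R).
c_u = 1.26·284·3.3 / (9.70·8.9) = 1180.9 / 86.33 = 13.68 kPa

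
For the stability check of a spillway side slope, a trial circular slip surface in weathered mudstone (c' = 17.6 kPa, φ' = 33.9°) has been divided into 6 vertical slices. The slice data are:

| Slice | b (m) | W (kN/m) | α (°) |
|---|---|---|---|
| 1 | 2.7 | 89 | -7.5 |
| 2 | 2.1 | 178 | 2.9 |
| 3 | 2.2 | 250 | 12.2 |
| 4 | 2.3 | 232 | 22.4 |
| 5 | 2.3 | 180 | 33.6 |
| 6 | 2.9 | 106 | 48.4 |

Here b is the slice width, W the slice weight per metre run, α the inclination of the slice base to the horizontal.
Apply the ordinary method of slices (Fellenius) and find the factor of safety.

FS = 2.93

Ordinary method of slices: FS = Σ[c'·Δl_i + (W_i cosα_i)·tanφ'] / Σ W_i sinα_i, with Δl_i = b_i / cosα_i.
Slice 1: Δl = 2.7/cos(-7.5°) = 2.723 m; N'_1 = 89·cos(-7.5°) = 88.2; c'Δl = 47.93; W sinα = -11.6
Slice 2: Δl = 2.1/cos2.9° = 2.103 m; N'_2 = 178·cos2.9° = 177.8; c'Δl = 37.01; W sinα = 9.0
Slice 3: Δl = 2.2/cos12.2° = 2.251 m; N'_3 = 250·cos12.2° = 244.4; c'Δl = 39.61; W sinα = 52.8
Slice 4: Δl = 2.3/cos22.4° = 2.488 m; N'_4 = 232·cos22.4° = 214.5; c'Δl = 43.78; W sinα = 88.4
Slice 5: Δl = 2.3/cos33.6° = 2.761 m; N'_5 = 180·cos33.6° = 149.9; c'Δl = 48.60; W sinα = 99.6
Slice 6: Δl = 2.9/cos48.4° = 4.368 m; N'_6 = 106·cos48.4° = 70.4; c'Δl = 76.88; W sinα = 79.3
Σc'Δl = 293.8 kN/m; ΣN' = 945.2 kN/m; ΣW sinα = 317.5 kN/m
Resisting = 293.8 + 945.2·tan33.9° = 293.8 + 635.1 = 928.9 kN/m
FS = 928.9 / 317.5 = 2.926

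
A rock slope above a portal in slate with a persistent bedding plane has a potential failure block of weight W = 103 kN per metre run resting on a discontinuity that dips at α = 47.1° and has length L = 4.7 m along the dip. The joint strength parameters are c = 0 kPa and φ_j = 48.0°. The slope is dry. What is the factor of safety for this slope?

FS = 1.03

Resolving the block weight along and normal to the plane and applying the Mohr–Coulomb strength on the joint:
N' = W cosα = 103·cos47.1° = 70.1 kN/m
Driving force T = W sinα = 103·sin47.1° = 75.5 kN/m
Resisting force R = c·L + N'·tanφ_j = 0·4.7 + 70.1·tan48.0° = 0.0 + 77.9 = 77.9 kN/m
FS = R / T = 77.9 / 75.5 = 1.032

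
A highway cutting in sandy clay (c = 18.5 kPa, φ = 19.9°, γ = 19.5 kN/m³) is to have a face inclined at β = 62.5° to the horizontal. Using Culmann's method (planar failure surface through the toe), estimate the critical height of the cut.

Culmann's analysis gives the critical failure plane at α_cr = (β + φ)/2 = (62.5 + 19.9)/2 = 41.2°, and the critical height
H_c = (4c/γ) · sinβ cosφ / [1 − cos(β − φ)]
    = (4·18.5/19.5) · sin62.5°·cos19.9° / [1 − cos(42.6°)]
    = 3.795 · 0.8870·0.9403 / [1 − 0.7361]
    = 3.795 · 0.8340 / 0.2639
    = 11.99 m

H_c = 11.99 m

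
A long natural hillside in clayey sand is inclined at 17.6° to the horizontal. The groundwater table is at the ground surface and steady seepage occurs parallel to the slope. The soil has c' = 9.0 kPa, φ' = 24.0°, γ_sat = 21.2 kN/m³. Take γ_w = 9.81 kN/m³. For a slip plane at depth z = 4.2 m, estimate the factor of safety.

FS = 1.10

With seepage parallel to the slope and the water table at the surface, the effective normal stress on the slip plane uses the buoyant unit weight γ' = γ_sat − γ_w while the driving shear stress uses γ_sat:
FS = [c' + γ' z cos²β tanφ'] / [γ_sat z sinβ cosβ]
γ' = 21.2 − 9.81 = 11.39 kN/m³
Numerator = 9.0 + 11.39·4.2·cos²17.6°·tan24.0° = 9.0 + 11.39·4.2·0.9086·0.4452 = 28.352 kPa
Denominator = 21.2·4.2·sin17.6°·cos17.6° = 21.2·4.2·0.3024·0.9532 = 25.663 kPa
FS = 28.352 / 25.663 = 1.105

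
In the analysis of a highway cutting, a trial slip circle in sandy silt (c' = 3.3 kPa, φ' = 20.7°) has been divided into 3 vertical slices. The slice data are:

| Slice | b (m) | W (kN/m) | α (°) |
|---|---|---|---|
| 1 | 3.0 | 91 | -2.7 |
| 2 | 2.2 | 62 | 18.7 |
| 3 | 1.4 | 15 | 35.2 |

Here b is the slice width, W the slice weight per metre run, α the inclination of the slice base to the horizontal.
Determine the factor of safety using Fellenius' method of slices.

FS = 3.48

Ordinary method of slices: FS = Σ[c'·Δl_i + (W_i cosα_i)·tanφ'] / Σ W_i sinα_i, with Δl_i = b_i / cosα_i.
Slice 1: Δl = 3.0/cos(-2.7°) = 3.003 m; N'_1 = 91·cos(-2.7°) = 90.9; c'Δl = 9.91; W sinα = -4.3
Slice 2: Δl = 2.2/cos18.7° = 2.323 m; N'_2 = 62·cos18.7° = 58.7; c'Δl = 7.66; W sinα = 19.9
Slice 3: Δl = 1.4/cos35.2° = 1.713 m; N'_3 = 15·cos35.2° = 12.3; c'Δl = 5.65; W sinα = 8.6
Σc'Δl = 23.2 kN/m; ΣN' = 161.9 kN/m; ΣW sinα = 24.2 kN/m
Resisting = 23.2 + 161.9·tan20.7° = 23.2 + 61.2 = 84.4 kN/m
FS = 84.4 / 24.2 = 3.482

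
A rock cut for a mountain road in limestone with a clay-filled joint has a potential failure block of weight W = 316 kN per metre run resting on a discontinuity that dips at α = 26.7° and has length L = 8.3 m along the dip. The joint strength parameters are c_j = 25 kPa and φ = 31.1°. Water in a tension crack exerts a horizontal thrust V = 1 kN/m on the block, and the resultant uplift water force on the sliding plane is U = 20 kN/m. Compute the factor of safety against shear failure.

FS = 2.56

Resolving the block weight along and normal to the plane and applying the Mohr–Coulomb strength on the joint:
N' = W cosα − U − V sinα = 316·cos26.7° − 20 − 1·sin26.7° = 261.9 kN/m
Driving force T = W sinα + V cosα = 316·sin26.7° + 1·cos26.7° = 142.9 kN/m
Resisting force R = c_j·L + N'·tanφ = 25·8.3 + 261.9·tan31.1° = 207.5 + 158.0 = 365.5 kN/m
FS = R / T = 365.5 / 142.9 = 2.558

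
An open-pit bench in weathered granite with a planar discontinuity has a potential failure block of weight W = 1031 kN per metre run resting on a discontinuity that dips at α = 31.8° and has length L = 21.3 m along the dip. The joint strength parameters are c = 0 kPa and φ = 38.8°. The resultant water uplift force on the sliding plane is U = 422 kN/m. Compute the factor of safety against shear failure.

Resolving the block weight along and normal to the plane and applying the Mohr–Coulomb strength on the joint:
N' = W cosα − U = 1031·cos31.8° − 422 = 454.2 kN/m
Driving force T = W sinα = 1031·sin31.8° = 543.3 kN/m
Resisting force R = c·L + N'·tanφ = 0·21.3 + 454.2·tan38.8° = 0.0 + 365.2 = 365.2 kN/m
FS = R / T = 365.2 / 543.3 = 0.672

FS = 0.67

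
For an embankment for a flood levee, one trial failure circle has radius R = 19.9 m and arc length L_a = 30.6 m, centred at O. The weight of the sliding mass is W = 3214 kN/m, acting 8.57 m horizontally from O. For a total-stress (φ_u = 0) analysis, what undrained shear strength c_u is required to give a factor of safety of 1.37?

c_u = 62.0 kPa

FS = c_u·L_a·R / (W·d), so c_u = FS·W·d / (L_a·R).
c_u = 1.37·3214·8.57 / (30.60·19.9) = 37735.3 / 608.94 = 61.97 kPa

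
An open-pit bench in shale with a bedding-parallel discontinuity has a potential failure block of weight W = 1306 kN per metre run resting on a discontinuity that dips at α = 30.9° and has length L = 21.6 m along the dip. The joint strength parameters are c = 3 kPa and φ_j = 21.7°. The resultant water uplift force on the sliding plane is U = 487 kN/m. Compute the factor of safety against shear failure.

FS = 0.47

Resolving the block weight along and normal to the plane and applying the Mohr–Coulomb strength on the joint:
N' = W cosα − U = 1306·cos30.9° − 487 = 633.6 kN/m
Driving force T = W sinα = 1306·sin30.9° = 670.7 kN/m
Resisting force R = c·L + N'·tanφ_j = 3·21.6 + 633.6·tan21.7° = 64.8 + 252.2 = 317.0 kN/m
FS = R / T = 317.0 / 670.7 = 0.473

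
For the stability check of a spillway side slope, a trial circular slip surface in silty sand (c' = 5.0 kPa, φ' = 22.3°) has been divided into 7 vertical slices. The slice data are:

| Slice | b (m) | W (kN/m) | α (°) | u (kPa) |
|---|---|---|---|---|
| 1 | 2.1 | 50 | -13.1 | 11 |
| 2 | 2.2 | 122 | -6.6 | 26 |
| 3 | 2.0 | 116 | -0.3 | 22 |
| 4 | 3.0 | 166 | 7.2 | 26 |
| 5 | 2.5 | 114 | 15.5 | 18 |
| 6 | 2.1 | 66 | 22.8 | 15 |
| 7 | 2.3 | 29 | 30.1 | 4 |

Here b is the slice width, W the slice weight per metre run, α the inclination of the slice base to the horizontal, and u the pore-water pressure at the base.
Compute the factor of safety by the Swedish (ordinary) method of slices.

Ordinary method of slices: FS = Σ[c'·Δl_i + (W_i cosα_i − u_i·Δl_i)·tanφ'] / Σ W_i sinα_i, with Δl_i = b_i / cosα_i.
Slice 1: Δl = 2.1/cos(-13.1°) = 2.156 m; N'_1 = 50·cos(-13.1°) − 11·2.156 = 25.0; c'Δl = 10.78; W sinα = -11.3
Slice 2: Δl = 2.2/cos(-6.6°) = 2.215 m; N'_2 = 122·cos(-6.6°) − 26·2.215 = 63.6; c'Δl = 11.07; W sinα = -14.0
Slice 3: Δl = 2.0/cos(-0.3°) = 2.000 m; N'_3 = 116·cos(-0.3°) − 22·2.000 = 72.0; c'Δl = 10.00; W sinα = -0.6
Slice 4: Δl = 3.0/cos7.2° = 3.024 m; N'_4 = 166·cos7.2° − 26·3.024 = 86.1; c'Δl = 15.12; W sinα = 20.8
Slice 5: Δl = 2.5/cos15.5° = 2.594 m; N'_5 = 114·cos15.5° − 18·2.594 = 63.2; c'Δl = 12.97; W sinα = 30.5
Slice 6: Δl = 2.1/cos22.8° = 2.278 m; N'_6 = 66·cos22.8° − 15·2.278 = 26.7; c'Δl = 11.39; W sinα = 25.6
Slice 7: Δl = 2.3/cos30.1° = 2.658 m; N'_7 = 29·cos30.1° − 4·2.658 = 14.5; c'Δl = 13.29; W sinα = 14.5
Σc'Δl = 84.6 kN/m; ΣN' = 350.9 kN/m; ΣW sinα = 65.4 kN/m
Resisting = 84.6 + 350.9·tan22.3° = 84.6 + 143.9 = 228.6 kN/m
FS = 228.6 / 65.4 = 3.493

FS = 3.49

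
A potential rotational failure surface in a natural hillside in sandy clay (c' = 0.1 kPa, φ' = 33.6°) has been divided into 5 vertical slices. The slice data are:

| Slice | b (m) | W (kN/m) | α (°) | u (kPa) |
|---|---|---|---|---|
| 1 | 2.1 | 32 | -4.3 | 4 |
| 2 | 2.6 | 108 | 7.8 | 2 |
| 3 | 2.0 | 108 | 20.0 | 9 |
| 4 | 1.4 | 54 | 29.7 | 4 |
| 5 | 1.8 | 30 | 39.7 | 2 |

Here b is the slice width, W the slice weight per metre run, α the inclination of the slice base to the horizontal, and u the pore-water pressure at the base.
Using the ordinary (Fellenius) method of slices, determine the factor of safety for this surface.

FS = 1.87

Ordinary method of slices: FS = Σ[c'·Δl_i + (W_i cosα_i − u_i·Δl_i)·tanφ'] / Σ W_i sinα_i, with Δl_i = b_i / cosα_i.
Slice 1: Δl = 2.1/cos(-4.3°) = 2.106 m; N'_1 = 32·cos(-4.3°) − 4·2.106 = 23.5; c'Δl = 0.21; W sinα = -2.4
Slice 2: Δl = 2.6/cos7.8° = 2.624 m; N'_2 = 108·cos7.8° − 2·2.624 = 101.8; c'Δl = 0.26; W sinα = 14.7
Slice 3: Δl = 2.0/cos20.0° = 2.128 m; N'_3 = 108·cos20.0° − 9·2.128 = 82.3; c'Δl = 0.21; W sinα = 36.9
Slice 4: Δl = 1.4/cos29.7° = 1.612 m; N'_4 = 54·cos29.7° − 4·1.612 = 40.5; c'Δl = 0.16; W sinα = 26.8
Slice 5: Δl = 1.8/cos39.7° = 2.339 m; N'_5 = 30·cos39.7° − 2·2.339 = 18.4; c'Δl = 0.23; W sinα = 19.2
Σc'Δl = 1.1 kN/m; ΣN' = 266.4 kN/m; ΣW sinα = 95.1 kN/m
Resisting = 1.1 + 266.4·tan33.6° = 1.1 + 177.0 = 178.1 kN/m
FS = 178.1 / 95.1 = 1.872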